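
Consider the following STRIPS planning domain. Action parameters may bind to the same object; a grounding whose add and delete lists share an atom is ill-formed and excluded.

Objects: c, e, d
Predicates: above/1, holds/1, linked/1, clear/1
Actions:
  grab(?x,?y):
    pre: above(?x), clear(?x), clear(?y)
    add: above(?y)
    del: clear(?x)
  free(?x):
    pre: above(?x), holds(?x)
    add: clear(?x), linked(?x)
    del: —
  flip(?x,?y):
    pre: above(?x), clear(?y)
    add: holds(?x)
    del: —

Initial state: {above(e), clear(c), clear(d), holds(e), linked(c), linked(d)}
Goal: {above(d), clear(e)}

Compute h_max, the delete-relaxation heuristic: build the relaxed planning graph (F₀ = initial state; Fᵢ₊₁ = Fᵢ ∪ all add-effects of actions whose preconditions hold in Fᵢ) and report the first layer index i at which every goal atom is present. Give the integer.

2

F0 = init (6 atoms)
F1 = F0 ∪ {clear(e), linked(e)}  (8 atoms)
F2 = F1 ∪ {above(c), above(d)}  (10 atoms)
goal ⊆ F2  ⇒  h_max = 2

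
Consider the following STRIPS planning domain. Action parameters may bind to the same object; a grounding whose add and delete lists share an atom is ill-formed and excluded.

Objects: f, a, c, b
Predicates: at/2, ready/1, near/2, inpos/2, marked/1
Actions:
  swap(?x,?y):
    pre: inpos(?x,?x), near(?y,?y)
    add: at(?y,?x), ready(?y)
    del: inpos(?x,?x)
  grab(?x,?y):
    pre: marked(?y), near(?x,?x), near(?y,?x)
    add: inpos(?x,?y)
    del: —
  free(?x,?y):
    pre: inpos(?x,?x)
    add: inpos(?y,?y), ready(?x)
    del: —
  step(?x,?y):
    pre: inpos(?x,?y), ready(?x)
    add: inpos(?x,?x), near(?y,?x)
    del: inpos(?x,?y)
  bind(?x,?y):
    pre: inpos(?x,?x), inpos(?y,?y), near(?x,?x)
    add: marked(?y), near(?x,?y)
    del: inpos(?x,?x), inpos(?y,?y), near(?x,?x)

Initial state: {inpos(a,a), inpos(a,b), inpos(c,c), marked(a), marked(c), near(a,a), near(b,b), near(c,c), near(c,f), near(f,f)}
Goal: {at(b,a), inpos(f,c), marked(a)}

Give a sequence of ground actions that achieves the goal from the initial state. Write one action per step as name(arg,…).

1. swap(a,b)  →  {at(b,a), inpos(a,b), inpos(c,c), marked(a), marked(c), near(a,a), near(b,b), near(c,c), near(c,f), near(f,f), ready(b)}
2. grab(f,c)  →  {at(b,a), inpos(a,b), inpos(c,c), inpos(f,c), marked(a), marked(c), near(a,a), near(b,b), near(c,c), near(c,f), near(f,f), ready(b)}

swap(a,b); grab(f,c)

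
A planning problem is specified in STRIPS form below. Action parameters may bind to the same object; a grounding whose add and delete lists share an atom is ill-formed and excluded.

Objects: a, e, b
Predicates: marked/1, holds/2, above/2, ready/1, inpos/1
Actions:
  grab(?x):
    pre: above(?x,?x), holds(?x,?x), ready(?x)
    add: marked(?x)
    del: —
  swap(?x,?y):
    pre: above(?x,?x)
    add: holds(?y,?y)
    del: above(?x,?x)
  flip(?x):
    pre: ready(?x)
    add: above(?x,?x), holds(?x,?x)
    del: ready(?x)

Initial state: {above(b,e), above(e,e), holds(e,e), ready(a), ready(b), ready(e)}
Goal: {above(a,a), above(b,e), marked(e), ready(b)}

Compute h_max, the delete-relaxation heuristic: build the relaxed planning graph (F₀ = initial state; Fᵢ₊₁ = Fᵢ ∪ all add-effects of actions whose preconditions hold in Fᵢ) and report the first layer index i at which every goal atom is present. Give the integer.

F0 = init (6 atoms)
F1 = F0 ∪ {above(a,a), above(b,b), holds(a,a), holds(b,b), marked(e)}  (11 atoms)
goal ⊆ F1  ⇒  h_max = 1

1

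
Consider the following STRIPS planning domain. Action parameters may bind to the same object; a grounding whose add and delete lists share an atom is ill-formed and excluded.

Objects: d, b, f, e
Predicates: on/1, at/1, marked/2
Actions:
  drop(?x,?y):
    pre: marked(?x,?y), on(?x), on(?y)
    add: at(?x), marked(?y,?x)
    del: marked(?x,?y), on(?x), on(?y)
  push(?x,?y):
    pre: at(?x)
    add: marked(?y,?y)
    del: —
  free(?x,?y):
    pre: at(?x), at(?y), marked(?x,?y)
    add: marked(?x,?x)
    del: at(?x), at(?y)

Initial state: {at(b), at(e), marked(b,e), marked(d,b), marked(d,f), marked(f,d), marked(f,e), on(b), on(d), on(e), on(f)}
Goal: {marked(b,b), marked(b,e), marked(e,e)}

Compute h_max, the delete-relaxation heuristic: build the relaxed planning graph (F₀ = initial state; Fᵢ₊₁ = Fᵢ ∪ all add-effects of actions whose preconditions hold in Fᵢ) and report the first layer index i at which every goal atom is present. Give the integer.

1

F0 = init (11 atoms)
F1 = F0 ∪ {at(d), at(f), marked(b,b), marked(b,d), marked(d,d), marked(e,b), marked(e,e), marked(e,f), marked(f,f)}  (20 atoms)
goal ⊆ F1  ⇒  h_max = 1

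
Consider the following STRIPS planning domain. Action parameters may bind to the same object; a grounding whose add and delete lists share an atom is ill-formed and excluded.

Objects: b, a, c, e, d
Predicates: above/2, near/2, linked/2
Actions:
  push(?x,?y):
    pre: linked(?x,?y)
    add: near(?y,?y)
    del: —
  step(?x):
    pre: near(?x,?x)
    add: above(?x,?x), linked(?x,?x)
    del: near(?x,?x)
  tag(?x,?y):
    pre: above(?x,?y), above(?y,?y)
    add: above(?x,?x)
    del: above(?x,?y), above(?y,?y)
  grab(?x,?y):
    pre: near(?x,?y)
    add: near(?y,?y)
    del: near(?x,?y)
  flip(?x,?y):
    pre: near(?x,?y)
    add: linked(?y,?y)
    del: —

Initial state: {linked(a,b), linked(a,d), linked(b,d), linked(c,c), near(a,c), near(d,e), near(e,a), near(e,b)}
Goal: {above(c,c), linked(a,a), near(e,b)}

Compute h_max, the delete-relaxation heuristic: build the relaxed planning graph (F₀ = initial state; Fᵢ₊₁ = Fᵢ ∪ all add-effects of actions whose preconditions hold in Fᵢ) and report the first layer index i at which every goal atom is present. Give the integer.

F0 = init (8 atoms)
F1 = F0 ∪ {linked(a,a), linked(b,b), linked(e,e), near(a,a), near(b,b), near(c,c), near(d,d), near(e,e)}  (16 atoms)
F2 = F1 ∪ {above(a,a), above(b,b), above(c,c), above(d,d), above(e,e), linked(d,d)}  (22 atoms)
goal ⊆ F2  ⇒  h_max = 2

2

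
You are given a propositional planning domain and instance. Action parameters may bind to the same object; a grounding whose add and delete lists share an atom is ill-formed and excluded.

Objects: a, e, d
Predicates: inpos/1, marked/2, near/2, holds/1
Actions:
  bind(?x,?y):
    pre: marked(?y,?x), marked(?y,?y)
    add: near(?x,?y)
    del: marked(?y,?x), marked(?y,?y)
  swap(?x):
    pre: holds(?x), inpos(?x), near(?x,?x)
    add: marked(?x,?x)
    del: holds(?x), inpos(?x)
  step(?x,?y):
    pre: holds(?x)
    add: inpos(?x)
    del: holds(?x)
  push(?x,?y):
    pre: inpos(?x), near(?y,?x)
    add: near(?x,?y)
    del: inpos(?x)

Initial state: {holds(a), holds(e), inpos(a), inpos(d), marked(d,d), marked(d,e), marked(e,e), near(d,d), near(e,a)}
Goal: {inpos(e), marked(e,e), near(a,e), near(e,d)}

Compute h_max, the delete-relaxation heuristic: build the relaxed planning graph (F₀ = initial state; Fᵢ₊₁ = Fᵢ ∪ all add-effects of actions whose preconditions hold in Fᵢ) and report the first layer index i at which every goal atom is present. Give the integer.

F0 = init (9 atoms)
F1 = F0 ∪ {inpos(e), near(a,e), near(e,d), near(e,e)}  (13 atoms)
goal ⊆ F1  ⇒  h_max = 1

1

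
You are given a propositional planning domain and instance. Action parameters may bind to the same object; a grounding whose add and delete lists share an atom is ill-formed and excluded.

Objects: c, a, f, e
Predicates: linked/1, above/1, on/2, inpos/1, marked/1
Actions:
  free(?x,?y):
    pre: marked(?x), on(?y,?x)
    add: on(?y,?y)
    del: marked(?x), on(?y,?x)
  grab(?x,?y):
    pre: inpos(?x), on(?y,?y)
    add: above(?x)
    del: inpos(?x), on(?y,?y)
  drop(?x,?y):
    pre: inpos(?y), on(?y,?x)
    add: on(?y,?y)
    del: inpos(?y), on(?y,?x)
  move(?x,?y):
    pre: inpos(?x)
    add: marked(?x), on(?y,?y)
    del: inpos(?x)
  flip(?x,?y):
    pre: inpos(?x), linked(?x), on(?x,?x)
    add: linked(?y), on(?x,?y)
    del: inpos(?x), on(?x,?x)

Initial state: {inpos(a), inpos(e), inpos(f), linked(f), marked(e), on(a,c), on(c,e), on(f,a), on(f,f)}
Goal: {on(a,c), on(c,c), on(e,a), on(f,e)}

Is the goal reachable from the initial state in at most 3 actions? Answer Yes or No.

1. free(e,c)  →  {inpos(a), inpos(e), inpos(f), linked(f), on(a,c), on(c,c), on(f,a), on(f,f)}
2. move(a,e)  →  {inpos(e), inpos(f), linked(f), marked(a), on(a,c), on(c,c), on(e,e), on(f,a), on(f,f)}
3. flip(f,e)  →  {inpos(e), linked(e), linked(f), marked(a), on(a,c), on(c,c), on(e,e), on(f,a), on(f,e)}
4. flip(e,a)  →  {linked(a), linked(e), linked(f), marked(a), on(a,c), on(c,c), on(e,a), on(f,a), on(f,e)}
optimal plan length = 4; 4 > 3

No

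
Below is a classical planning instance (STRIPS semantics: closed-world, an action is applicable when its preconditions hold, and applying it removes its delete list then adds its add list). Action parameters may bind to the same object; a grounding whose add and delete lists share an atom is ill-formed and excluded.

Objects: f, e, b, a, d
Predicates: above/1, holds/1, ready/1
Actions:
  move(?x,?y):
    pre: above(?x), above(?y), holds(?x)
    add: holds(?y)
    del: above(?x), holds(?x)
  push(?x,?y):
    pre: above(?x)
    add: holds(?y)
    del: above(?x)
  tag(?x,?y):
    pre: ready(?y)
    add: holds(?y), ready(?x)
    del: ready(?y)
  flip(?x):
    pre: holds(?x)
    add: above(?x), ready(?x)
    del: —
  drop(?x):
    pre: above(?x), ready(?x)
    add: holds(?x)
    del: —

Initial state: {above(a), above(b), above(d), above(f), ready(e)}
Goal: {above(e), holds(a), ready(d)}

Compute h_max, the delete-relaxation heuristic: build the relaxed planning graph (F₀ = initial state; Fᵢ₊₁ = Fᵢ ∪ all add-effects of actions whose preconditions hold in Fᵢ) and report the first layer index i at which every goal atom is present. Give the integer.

2

F0 = init (5 atoms)
F1 = F0 ∪ {holds(a), holds(b), holds(d), holds(e), holds(f), ready(a), ready(b), ready(d), ready(f)}  (14 atoms)
F2 = F1 ∪ {above(e)}  (15 atoms)
goal ⊆ F2  ⇒  h_max = 2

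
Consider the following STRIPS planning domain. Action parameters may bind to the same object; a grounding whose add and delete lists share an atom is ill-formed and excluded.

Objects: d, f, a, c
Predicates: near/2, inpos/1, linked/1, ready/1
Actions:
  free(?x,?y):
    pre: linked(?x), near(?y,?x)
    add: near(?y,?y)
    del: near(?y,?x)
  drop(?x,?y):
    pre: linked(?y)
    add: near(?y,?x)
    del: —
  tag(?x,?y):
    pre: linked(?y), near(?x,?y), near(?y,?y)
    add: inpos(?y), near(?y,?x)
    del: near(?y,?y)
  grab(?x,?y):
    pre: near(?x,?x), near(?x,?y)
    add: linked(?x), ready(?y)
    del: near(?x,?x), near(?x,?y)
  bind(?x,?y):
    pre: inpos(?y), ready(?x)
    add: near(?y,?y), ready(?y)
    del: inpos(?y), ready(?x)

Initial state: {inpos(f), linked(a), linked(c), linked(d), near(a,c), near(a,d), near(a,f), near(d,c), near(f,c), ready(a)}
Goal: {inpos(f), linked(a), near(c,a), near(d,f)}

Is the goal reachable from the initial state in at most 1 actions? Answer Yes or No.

No

1. drop(f,d)  →  {inpos(f), linked(a), linked(c), linked(d), near(a,c), near(a,d), near(a,f), near(d,c), near(d,f), near(f,c), ready(a)}
2. drop(a,c)  →  {inpos(f), linked(a), linked(c), linked(d), near(a,c), near(a,d), near(a,f), near(c,a), near(d,c), near(d,f), near(f,c), ready(a)}
optimal plan length = 2; 2 > 1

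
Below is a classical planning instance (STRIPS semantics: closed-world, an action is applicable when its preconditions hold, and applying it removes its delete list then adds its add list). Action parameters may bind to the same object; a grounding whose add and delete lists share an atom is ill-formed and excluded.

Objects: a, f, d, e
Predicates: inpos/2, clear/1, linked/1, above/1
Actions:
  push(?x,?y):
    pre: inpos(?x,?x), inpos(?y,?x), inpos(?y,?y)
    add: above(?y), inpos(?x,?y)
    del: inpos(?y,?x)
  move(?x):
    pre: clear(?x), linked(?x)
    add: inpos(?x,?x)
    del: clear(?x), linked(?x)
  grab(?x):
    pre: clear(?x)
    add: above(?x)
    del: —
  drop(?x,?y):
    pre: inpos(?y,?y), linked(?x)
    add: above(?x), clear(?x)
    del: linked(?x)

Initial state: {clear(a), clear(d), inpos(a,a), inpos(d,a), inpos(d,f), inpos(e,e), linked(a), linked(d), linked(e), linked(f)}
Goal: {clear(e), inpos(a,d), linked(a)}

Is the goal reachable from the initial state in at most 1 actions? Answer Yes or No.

1. move(d)  →  {clear(a), inpos(a,a), inpos(d,a), inpos(d,d), inpos(d,f), inpos(e,e), linked(a), linked(e), linked(f)}
2. push(a,d)  →  {above(d), clear(a), inpos(a,a), inpos(a,d), inpos(d,d), inpos(d,f), inpos(e,e), linked(a), linked(e), linked(f)}
3. drop(e,a)  →  {above(d), above(e), clear(a), clear(e), inpos(a,a), inpos(a,d), inpos(d,d), inpos(d,f), inpos(e,e), linked(a), linked(f)}
optimal plan length = 3; 3 > 1

No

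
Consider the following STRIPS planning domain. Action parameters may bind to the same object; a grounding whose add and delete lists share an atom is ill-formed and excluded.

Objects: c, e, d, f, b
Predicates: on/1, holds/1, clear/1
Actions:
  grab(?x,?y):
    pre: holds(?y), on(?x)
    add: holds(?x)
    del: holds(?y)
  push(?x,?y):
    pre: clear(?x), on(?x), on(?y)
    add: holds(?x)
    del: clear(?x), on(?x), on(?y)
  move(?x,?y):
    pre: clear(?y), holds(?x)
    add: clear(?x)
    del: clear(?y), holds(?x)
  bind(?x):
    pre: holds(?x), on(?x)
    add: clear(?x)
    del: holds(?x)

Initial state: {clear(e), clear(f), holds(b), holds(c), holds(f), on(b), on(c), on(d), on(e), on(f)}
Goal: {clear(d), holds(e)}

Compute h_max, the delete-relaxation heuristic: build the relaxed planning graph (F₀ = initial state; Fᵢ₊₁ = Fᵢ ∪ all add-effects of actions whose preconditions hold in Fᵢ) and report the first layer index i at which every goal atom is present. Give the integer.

F0 = init (10 atoms)
F1 = F0 ∪ {clear(b), clear(c), holds(d), holds(e)}  (14 atoms)
F2 = F1 ∪ {clear(d)}  (15 atoms)
goal ⊆ F2  ⇒  h_max = 2

2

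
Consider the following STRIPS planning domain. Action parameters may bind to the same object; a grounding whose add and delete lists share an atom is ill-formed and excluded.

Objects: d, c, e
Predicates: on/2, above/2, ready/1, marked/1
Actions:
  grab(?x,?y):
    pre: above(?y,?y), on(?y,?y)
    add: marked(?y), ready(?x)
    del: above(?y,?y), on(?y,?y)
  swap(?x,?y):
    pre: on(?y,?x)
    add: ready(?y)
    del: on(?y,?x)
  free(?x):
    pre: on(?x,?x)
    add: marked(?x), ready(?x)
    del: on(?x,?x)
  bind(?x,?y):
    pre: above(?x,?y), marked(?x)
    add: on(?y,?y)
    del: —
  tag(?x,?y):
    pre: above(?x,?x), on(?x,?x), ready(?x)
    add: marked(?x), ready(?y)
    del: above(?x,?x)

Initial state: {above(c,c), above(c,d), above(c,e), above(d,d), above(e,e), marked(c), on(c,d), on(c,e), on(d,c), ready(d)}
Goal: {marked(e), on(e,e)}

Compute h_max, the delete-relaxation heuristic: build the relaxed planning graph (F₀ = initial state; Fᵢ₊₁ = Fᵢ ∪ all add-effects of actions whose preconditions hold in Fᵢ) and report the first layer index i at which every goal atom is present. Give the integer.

2

F0 = init (10 atoms)
F1 = F0 ∪ {on(c,c), on(d,d), on(e,e), ready(c)}  (14 atoms)
F2 = F1 ∪ {marked(d), marked(e), ready(e)}  (17 atoms)
goal ⊆ F2  ⇒  h_max = 2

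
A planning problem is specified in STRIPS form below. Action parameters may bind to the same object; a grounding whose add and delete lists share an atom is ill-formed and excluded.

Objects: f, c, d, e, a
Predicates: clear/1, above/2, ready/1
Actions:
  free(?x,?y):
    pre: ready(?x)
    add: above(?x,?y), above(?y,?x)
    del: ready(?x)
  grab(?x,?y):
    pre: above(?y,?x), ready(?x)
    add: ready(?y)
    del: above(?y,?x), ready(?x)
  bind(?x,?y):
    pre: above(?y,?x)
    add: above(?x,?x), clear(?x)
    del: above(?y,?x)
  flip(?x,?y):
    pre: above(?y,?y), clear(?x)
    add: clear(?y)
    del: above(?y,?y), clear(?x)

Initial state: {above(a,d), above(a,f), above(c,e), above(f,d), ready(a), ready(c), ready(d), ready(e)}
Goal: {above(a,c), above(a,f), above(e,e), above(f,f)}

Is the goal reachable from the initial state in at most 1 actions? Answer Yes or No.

No

1. free(c,f)  →  {above(a,d), above(a,f), above(c,e), above(c,f), above(f,c), above(f,d), ready(a), ready(d), ready(e)}
2. free(e,e)  →  {above(a,d), above(a,f), above(c,e), above(c,f), above(e,e), above(f,c), above(f,d), ready(a), ready(d)}
3. free(a,c)  →  {above(a,c), above(a,d), above(a,f), above(c,a), above(c,e), above(c,f), above(e,e), above(f,c), above(f,d), ready(d)}
4. bind(f,c)  →  {above(a,c), above(a,d), above(a,f), above(c,a), above(c,e), above(e,e), above(f,c), above(f,d), above(f,f), clear(f), ready(d)}
optimal plan length = 4; 4 > 1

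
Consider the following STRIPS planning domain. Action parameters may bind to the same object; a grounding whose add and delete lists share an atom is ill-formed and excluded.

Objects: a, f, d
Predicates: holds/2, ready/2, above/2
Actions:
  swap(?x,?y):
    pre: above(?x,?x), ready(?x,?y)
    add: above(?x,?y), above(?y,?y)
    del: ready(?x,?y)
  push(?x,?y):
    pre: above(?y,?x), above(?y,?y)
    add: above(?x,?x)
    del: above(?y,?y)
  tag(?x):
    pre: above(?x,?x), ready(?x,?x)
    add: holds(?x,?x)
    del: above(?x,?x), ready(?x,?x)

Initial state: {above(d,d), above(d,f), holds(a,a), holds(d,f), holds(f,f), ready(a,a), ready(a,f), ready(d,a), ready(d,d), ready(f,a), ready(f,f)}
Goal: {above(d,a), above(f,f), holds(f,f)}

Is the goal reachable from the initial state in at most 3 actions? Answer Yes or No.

Yes

1. swap(d,a)  →  {above(a,a), above(d,a), above(d,d), above(d,f), holds(a,a), holds(d,f), holds(f,f), ready(a,a), ready(a,f), ready(d,d), ready(f,a), ready(f,f)}
2. swap(a,f)  →  {above(a,a), above(a,f), above(d,a), above(d,d), above(d,f), above(f,f), holds(a,a), holds(d,f), holds(f,f), ready(a,a), ready(d,d), ready(f,a), ready(f,f)}
optimal plan length = 2; 2 ≤ 3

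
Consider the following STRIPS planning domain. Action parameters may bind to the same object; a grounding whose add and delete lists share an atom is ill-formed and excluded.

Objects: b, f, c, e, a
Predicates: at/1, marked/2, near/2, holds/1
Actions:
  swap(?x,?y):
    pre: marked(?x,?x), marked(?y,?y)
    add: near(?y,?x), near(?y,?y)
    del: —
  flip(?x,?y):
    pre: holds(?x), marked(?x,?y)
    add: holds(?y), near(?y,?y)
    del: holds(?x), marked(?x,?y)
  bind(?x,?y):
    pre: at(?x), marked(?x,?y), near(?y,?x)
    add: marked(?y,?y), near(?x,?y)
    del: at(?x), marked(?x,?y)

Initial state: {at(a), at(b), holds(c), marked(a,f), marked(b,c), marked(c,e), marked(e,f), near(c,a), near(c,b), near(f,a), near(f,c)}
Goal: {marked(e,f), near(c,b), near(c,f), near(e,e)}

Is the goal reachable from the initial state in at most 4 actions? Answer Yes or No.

1. flip(c,e)  →  {at(a), at(b), holds(e), marked(a,f), marked(b,c), marked(e,f), near(c,a), near(c,b), near(e,e), near(f,a), near(f,c)}
2. bind(b,c)  →  {at(a), holds(e), marked(a,f), marked(c,c), marked(e,f), near(b,c), near(c,a), near(c,b), near(e,e), near(f,a), near(f,c)}
3. bind(a,f)  →  {holds(e), marked(c,c), marked(e,f), marked(f,f), near(a,f), near(b,c), near(c,a), near(c,b), near(e,e), near(f,a), near(f,c)}
4. swap(f,c)  →  {holds(e), marked(c,c), marked(e,f), marked(f,f), near(a,f), near(b,c), near(c,a), near(c,b), near(c,c), near(c,f), near(e,e), near(f,a), near(f,c)}
optimal plan length = 4; 4 ≤ 4

Yes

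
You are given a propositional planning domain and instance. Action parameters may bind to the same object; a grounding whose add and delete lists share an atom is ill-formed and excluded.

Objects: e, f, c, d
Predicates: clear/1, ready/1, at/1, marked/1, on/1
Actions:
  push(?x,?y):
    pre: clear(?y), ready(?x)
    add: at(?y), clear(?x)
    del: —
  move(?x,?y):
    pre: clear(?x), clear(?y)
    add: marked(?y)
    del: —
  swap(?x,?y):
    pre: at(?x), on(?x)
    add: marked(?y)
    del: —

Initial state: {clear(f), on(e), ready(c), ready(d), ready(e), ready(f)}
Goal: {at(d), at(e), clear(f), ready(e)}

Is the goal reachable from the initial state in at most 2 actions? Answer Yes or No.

1. push(e,f)  →  {at(f), clear(e), clear(f), on(e), ready(c), ready(d), ready(e), ready(f)}
2. push(d,e)  →  {at(e), at(f), clear(d), clear(e), clear(f), on(e), ready(c), ready(d), ready(e), ready(f)}
3. push(e,d)  →  {at(d), at(e), at(f), clear(d), clear(e), clear(f), on(e), ready(c), ready(d), ready(e), ready(f)}
optimal plan length = 3; 3 > 2

No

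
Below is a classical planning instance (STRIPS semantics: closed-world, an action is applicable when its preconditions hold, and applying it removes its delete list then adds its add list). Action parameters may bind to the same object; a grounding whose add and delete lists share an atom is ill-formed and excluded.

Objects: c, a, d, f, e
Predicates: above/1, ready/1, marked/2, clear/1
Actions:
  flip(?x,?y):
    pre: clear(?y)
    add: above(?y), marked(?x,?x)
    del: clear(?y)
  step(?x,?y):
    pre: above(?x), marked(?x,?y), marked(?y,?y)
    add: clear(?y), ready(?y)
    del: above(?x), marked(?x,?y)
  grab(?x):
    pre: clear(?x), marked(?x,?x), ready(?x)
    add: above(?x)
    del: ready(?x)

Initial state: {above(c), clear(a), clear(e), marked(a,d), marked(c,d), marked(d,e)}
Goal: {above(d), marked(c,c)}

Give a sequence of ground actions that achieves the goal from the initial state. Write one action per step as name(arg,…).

flip(d,a); step(c,d); flip(c,d)

1. flip(d,a)  →  {above(a), above(c), clear(e), marked(a,d), marked(c,d), marked(d,d), marked(d,e)}
2. step(c,d)  →  {above(a), clear(d), clear(e), marked(a,d), marked(d,d), marked(d,e), ready(d)}
3. flip(c,d)  →  {above(a), above(d), clear(e), marked(a,d), marked(c,c), marked(d,d), marked(d,e), ready(d)}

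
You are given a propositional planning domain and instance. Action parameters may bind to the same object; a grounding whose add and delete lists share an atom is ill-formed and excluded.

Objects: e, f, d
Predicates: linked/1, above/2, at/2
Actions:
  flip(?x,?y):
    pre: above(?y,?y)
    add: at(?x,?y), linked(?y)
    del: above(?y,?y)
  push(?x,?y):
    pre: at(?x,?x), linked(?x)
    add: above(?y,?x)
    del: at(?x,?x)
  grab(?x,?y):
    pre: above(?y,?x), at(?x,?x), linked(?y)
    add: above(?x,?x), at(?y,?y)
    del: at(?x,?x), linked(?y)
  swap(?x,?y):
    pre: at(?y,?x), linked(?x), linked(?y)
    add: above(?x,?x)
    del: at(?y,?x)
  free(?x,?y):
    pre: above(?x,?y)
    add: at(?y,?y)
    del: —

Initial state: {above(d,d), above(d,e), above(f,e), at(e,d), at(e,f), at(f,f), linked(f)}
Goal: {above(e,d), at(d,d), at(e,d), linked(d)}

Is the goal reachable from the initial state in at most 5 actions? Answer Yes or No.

1. flip(d,d)  →  {above(d,e), above(f,e), at(d,d), at(e,d), at(e,f), at(f,f), linked(d), linked(f)}
2. push(d,e)  →  {above(d,e), above(e,d), above(f,e), at(e,d), at(e,f), at(f,f), linked(d), linked(f)}
3. free(e,d)  →  {above(d,e), above(e,d), above(f,e), at(d,d), at(e,d), at(e,f), at(f,f), linked(d), linked(f)}
optimal plan length = 3; 3 ≤ 5

Yes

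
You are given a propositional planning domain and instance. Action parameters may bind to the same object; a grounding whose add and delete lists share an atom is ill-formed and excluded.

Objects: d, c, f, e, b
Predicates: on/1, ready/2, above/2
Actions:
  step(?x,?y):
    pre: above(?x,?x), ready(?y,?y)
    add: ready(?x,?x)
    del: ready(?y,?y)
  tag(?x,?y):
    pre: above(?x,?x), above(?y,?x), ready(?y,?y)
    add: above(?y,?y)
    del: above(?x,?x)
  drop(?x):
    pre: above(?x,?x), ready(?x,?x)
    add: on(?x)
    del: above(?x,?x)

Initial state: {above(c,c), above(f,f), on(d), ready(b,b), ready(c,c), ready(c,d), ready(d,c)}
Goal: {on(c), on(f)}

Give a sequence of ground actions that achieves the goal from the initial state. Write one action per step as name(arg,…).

1. step(f,b)  →  {above(c,c), above(f,f), on(d), ready(c,c), ready(c,d), ready(d,c), ready(f,f)}
2. drop(c)  →  {above(f,f), on(c), on(d), ready(c,c), ready(c,d), ready(d,c), ready(f,f)}
3. drop(f)  →  {on(c), on(d), on(f), ready(c,c), ready(c,d), ready(d,c), ready(f,f)}

step(f,b); drop(c); drop(f)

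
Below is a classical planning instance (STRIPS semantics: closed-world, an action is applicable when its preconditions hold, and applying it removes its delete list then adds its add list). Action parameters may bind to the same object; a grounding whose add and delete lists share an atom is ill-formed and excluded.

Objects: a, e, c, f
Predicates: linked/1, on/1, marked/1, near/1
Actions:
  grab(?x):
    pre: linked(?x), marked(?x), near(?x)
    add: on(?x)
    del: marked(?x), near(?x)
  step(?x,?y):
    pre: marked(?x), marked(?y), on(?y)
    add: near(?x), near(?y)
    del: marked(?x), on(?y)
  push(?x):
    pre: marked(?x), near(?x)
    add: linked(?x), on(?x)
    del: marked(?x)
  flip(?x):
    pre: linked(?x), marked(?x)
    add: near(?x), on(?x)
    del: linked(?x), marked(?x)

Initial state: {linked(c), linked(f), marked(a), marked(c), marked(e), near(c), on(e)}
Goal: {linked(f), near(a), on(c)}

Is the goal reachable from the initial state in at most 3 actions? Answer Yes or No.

Yes

1. grab(c)  →  {linked(c), linked(f), marked(a), marked(e), on(c), on(e)}
2. step(a,e)  →  {linked(c), linked(f), marked(e), near(a), near(e), on(c)}
optimal plan length = 2; 2 ≤ 3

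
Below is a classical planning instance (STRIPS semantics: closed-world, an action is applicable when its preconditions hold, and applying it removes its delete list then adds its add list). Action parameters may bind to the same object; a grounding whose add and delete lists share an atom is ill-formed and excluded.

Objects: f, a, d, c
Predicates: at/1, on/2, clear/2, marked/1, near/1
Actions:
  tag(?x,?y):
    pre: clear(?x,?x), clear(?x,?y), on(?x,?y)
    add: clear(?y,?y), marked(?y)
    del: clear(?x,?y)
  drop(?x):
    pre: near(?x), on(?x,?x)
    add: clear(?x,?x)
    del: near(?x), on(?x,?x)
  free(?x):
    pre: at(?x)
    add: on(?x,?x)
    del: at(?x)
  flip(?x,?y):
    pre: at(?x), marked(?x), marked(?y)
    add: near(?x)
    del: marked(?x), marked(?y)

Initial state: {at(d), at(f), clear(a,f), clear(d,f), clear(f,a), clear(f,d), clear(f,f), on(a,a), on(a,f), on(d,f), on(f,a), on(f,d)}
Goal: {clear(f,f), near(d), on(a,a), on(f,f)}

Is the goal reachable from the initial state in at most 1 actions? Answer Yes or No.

No

1. tag(f,d)  →  {at(d), at(f), clear(a,f), clear(d,d), clear(d,f), clear(f,a), clear(f,f), marked(d), on(a,a), on(a,f), on(d,f), on(f,a), on(f,d)}
2. free(f)  →  {at(d), clear(a,f), clear(d,d), clear(d,f), clear(f,a), clear(f,f), marked(d), on(a,a), on(a,f), on(d,f), on(f,a), on(f,d), on(f,f)}
3. flip(d,d)  →  {at(d), clear(a,f), clear(d,d), clear(d,f), clear(f,a), clear(f,f), near(d), on(a,a), on(a,f), on(d,f), on(f,a), on(f,d), on(f,f)}
optimal plan length = 3; 3 > 1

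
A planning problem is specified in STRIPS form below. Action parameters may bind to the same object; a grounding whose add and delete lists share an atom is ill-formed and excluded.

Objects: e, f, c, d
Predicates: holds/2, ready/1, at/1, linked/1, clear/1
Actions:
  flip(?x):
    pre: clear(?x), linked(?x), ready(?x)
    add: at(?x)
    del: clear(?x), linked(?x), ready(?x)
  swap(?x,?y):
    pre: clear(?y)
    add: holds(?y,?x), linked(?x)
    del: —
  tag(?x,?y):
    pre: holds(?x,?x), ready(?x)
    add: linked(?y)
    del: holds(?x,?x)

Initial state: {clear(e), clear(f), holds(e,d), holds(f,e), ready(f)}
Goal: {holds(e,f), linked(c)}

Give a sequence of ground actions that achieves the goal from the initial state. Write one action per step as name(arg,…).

swap(f,e); swap(c,e)

1. swap(f,e)  →  {clear(e), clear(f), holds(e,d), holds(e,f), holds(f,e), linked(f), ready(f)}
2. swap(c,e)  →  {clear(e), clear(f), holds(e,c), holds(e,d), holds(e,f), holds(f,e), linked(c), linked(f), ready(f)}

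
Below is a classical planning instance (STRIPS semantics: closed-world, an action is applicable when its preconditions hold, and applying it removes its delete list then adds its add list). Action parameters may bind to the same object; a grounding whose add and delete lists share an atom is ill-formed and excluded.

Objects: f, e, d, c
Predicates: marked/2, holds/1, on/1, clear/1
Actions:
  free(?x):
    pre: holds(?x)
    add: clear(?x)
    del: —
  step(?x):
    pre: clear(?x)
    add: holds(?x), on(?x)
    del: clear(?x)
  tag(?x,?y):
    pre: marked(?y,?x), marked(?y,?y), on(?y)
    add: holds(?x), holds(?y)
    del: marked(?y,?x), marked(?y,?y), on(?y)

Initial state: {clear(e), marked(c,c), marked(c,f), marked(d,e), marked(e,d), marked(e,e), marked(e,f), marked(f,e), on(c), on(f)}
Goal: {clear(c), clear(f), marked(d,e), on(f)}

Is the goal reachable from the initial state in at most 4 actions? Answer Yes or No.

1. tag(f,c)  →  {clear(e), holds(c), holds(f), marked(d,e), marked(e,d), marked(e,e), marked(e,f), marked(f,e), on(f)}
2. free(f)  →  {clear(e), clear(f), holds(c), holds(f), marked(d,e), marked(e,d), marked(e,e), marked(e,f), marked(f,e), on(f)}
3. free(c)  →  {clear(c), clear(e), clear(f), holds(c), holds(f), marked(d,e), marked(e,d), marked(e,e), marked(e,f), marked(f,e), on(f)}
optimal plan length = 3; 3 ≤ 4

Yes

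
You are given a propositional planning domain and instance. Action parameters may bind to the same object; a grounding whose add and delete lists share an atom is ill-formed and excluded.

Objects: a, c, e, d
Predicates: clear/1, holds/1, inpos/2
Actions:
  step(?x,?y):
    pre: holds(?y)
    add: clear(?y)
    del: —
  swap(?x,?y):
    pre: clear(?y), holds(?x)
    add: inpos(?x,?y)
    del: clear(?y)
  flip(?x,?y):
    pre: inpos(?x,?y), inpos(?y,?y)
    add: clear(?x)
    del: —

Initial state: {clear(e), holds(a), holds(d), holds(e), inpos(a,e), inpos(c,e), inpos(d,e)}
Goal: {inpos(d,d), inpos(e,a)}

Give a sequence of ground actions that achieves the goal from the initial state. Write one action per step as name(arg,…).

step(a,a); step(a,d); swap(e,a); swap(d,d)

1. step(a,a)  →  {clear(a), clear(e), holds(a), holds(d), holds(e), inpos(a,e), inpos(c,e), inpos(d,e)}
2. step(a,d)  →  {clear(a), clear(d), clear(e), holds(a), holds(d), holds(e), inpos(a,e), inpos(c,e), inpos(d,e)}
3. swap(e,a)  →  {clear(d), clear(e), holds(a), holds(d), holds(e), inpos(a,e), inpos(c,e), inpos(d,e), inpos(e,a)}
4. swap(d,d)  →  {clear(e), holds(a), holds(d), holds(e), inpos(a,e), inpos(c,e), inpos(d,d), inpos(d,e), inpos(e,a)}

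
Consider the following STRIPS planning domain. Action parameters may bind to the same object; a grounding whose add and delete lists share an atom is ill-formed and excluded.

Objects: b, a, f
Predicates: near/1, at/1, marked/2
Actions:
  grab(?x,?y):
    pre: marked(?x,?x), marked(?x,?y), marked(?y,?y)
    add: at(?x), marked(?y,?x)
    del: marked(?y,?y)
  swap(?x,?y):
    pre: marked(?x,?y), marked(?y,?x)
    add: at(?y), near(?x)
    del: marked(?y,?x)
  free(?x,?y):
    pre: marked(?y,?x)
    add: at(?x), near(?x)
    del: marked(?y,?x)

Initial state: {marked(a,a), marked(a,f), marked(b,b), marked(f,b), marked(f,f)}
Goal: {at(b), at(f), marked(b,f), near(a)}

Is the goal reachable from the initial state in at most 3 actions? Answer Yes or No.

1. grab(f,b)  →  {at(f), marked(a,a), marked(a,f), marked(b,f), marked(f,b), marked(f,f)}
2. swap(a,a)  →  {at(a), at(f), marked(a,f), marked(b,f), marked(f,b), marked(f,f), near(a)}
3. free(b,f)  →  {at(a), at(b), at(f), marked(a,f), marked(b,f), marked(f,f), near(a), near(b)}
optimal plan length = 3; 3 ≤ 3

Yes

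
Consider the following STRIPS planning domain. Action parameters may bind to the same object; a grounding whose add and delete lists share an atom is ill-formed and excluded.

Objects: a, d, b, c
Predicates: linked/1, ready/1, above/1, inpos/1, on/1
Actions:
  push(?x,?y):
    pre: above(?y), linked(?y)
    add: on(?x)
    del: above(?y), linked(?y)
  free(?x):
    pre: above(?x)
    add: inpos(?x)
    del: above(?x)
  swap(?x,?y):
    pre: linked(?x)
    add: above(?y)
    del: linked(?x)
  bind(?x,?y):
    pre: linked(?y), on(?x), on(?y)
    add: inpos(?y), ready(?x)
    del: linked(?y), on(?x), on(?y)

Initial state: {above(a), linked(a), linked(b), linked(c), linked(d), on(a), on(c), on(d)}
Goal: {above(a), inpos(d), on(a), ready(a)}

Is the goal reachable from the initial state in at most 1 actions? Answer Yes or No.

No

1. swap(a,b)  →  {above(a), above(b), linked(b), linked(c), linked(d), on(a), on(c), on(d)}
2. bind(a,d)  →  {above(a), above(b), inpos(d), linked(b), linked(c), on(c), ready(a)}
3. push(a,b)  →  {above(a), inpos(d), linked(c), on(a), on(c), ready(a)}
optimal plan length = 3; 3 > 1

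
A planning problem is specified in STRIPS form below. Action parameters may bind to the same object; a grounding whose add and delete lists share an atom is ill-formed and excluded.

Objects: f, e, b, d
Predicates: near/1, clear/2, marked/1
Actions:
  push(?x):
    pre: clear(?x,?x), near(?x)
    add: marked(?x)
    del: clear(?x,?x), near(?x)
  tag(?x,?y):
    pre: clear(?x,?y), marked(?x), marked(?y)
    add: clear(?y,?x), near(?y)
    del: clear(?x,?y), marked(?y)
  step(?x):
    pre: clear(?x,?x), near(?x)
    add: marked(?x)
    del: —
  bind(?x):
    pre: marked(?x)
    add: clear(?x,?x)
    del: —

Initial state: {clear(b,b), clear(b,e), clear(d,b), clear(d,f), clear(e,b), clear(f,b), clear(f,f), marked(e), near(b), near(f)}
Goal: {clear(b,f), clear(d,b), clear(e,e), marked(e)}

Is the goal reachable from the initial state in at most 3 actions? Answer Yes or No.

1. push(f)  →  {clear(b,b), clear(b,e), clear(d,b), clear(d,f), clear(e,b), clear(f,b), marked(e), marked(f), near(b)}
2. push(b)  →  {clear(b,e), clear(d,b), clear(d,f), clear(e,b), clear(f,b), marked(b), marked(e), marked(f)}
3. tag(f,b)  →  {clear(b,e), clear(b,f), clear(d,b), clear(d,f), clear(e,b), marked(e), marked(f), near(b)}
4. bind(e)  →  {clear(b,e), clear(b,f), clear(d,b), clear(d,f), clear(e,b), clear(e,e), marked(e), marked(f), near(b)}
optimal plan length = 4; 4 > 3

No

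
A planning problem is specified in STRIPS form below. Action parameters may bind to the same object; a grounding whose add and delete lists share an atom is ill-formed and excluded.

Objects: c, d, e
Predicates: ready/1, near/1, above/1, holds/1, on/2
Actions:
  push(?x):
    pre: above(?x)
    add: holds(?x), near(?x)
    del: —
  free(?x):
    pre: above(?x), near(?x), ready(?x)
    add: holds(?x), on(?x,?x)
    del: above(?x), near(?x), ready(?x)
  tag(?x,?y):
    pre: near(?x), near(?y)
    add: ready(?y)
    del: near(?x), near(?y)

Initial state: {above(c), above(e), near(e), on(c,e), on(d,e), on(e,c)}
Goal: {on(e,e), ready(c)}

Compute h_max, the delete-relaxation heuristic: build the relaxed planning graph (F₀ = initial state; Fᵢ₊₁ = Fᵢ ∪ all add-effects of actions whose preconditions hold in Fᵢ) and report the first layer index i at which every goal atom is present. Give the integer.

F0 = init (6 atoms)
F1 = F0 ∪ {holds(c), holds(e), near(c), ready(e)}  (10 atoms)
F2 = F1 ∪ {on(e,e), ready(c)}  (12 atoms)
goal ⊆ F2  ⇒  h_max = 2

2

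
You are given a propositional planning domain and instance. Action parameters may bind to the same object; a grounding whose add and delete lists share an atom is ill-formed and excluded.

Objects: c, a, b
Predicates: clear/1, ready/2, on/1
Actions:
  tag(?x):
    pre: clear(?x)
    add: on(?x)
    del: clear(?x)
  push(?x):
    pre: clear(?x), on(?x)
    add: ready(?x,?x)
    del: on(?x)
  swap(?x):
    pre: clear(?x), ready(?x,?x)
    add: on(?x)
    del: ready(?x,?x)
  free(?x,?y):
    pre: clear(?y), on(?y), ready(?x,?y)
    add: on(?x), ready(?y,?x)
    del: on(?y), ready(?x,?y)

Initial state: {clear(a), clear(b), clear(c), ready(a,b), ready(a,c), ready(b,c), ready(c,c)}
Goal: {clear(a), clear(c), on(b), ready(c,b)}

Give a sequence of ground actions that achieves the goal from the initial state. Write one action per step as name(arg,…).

swap(c); free(b,c)

1. swap(c)  →  {clear(a), clear(b), clear(c), on(c), ready(a,b), ready(a,c), ready(b,c)}
2. free(b,c)  →  {clear(a), clear(b), clear(c), on(b), ready(a,b), ready(a,c), ready(c,b)}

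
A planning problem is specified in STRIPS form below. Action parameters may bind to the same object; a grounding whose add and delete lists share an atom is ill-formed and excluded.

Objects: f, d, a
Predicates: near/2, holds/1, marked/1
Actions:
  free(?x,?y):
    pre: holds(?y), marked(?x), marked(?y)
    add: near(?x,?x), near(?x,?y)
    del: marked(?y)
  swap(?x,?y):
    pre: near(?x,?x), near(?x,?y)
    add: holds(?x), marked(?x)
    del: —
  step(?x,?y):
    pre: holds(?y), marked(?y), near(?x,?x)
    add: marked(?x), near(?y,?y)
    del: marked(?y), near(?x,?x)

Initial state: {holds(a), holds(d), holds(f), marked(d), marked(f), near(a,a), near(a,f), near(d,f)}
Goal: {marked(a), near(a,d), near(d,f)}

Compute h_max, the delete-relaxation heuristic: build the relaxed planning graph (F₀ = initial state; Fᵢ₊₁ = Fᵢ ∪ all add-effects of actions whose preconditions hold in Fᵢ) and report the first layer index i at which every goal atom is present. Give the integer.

F0 = init (8 atoms)
F1 = F0 ∪ {marked(a), near(d,d), near(f,d), near(f,f)}  (12 atoms)
F2 = F1 ∪ {near(a,d), near(d,a), near(f,a)}  (15 atoms)
goal ⊆ F2  ⇒  h_max = 2

2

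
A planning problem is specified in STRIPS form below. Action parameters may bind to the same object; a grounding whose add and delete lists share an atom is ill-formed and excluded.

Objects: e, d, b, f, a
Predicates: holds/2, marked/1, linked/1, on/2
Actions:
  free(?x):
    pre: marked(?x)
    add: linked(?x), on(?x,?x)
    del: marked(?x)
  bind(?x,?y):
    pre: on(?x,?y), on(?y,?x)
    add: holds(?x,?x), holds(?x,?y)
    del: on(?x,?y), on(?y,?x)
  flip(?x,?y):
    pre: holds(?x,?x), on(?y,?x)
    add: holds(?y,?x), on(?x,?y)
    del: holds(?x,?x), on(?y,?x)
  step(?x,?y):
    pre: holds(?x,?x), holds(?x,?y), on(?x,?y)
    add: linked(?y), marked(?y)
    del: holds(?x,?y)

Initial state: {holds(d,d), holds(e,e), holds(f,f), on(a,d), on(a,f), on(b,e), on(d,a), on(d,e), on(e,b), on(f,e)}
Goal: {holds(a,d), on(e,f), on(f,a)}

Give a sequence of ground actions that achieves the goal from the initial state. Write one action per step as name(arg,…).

bind(a,d); flip(e,f); flip(f,a)

1. bind(a,d)  →  {holds(a,a), holds(a,d), holds(d,d), holds(e,e), holds(f,f), on(a,f), on(b,e), on(d,e), on(e,b), on(f,e)}
2. flip(e,f)  →  {holds(a,a), holds(a,d), holds(d,d), holds(f,e), holds(f,f), on(a,f), on(b,e), on(d,e), on(e,b), on(e,f)}
3. flip(f,a)  →  {holds(a,a), holds(a,d), holds(a,f), holds(d,d), holds(f,e), on(b,e), on(d,e), on(e,b), on(e,f), on(f,a)}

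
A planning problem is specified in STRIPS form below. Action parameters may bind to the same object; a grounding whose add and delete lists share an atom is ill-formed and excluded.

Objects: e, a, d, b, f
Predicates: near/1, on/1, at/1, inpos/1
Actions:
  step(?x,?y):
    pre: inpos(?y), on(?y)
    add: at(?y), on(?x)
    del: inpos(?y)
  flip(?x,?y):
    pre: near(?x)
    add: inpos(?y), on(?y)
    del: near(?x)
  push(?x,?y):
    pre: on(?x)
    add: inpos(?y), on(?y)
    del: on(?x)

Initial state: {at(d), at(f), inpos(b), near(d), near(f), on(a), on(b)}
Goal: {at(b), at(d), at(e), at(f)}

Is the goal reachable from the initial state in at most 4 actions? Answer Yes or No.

1. step(e,b)  →  {at(b), at(d), at(f), near(d), near(f), on(a), on(b), on(e)}
2. flip(d,e)  →  {at(b), at(d), at(f), inpos(e), near(f), on(a), on(b), on(e)}
3. step(e,e)  →  {at(b), at(d), at(e), at(f), near(f), on(a), on(b), on(e)}
optimal plan length = 3; 3 ≤ 4

Yes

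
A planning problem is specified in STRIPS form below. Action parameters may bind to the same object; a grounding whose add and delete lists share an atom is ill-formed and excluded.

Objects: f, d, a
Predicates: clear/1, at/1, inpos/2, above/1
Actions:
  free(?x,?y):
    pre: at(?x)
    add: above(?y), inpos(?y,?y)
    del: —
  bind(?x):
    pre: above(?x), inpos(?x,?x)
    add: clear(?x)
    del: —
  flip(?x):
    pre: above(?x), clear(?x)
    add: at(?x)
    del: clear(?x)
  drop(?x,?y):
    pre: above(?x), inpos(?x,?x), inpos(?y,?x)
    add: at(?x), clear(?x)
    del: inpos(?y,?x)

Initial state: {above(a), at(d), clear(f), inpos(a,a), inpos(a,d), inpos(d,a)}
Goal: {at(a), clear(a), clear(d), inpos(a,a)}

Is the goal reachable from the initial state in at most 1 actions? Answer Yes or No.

1. free(d,d)  →  {above(a), above(d), at(d), clear(f), inpos(a,a), inpos(a,d), inpos(d,a), inpos(d,d)}
2. bind(d)  →  {above(a), above(d), at(d), clear(d), clear(f), inpos(a,a), inpos(a,d), inpos(d,a), inpos(d,d)}
3. drop(a,d)  →  {above(a), above(d), at(a), at(d), clear(a), clear(d), clear(f), inpos(a,a), inpos(a,d), inpos(d,d)}
optimal plan length = 3; 3 > 1

No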